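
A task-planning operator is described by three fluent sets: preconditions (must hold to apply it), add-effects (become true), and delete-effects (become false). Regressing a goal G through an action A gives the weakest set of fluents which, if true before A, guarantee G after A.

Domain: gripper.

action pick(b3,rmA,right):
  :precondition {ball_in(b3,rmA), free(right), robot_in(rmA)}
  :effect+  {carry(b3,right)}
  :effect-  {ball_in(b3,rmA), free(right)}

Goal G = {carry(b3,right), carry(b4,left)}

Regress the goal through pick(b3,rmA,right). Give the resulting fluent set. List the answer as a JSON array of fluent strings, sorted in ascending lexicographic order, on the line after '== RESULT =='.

Regress:
  G ∩ del = {}  (empty — regression defined)
  G \ add = {carry(b3,right), carry(b4,left)} \ {carry(b3,right)} = {carry(b4,left)}
  ∪ pre   = {carry(b4,left)} ∪ {ball_in(b3,rmA), free(right), robot_in(rmA)}
          = {ball_in(b3,rmA), carry(b4,left), free(right), robot_in(rmA)}

== RESULT ==
["ball_in(b3,rmA)", "carry(b4,left)", "free(right)", "robot_in(rmA)"]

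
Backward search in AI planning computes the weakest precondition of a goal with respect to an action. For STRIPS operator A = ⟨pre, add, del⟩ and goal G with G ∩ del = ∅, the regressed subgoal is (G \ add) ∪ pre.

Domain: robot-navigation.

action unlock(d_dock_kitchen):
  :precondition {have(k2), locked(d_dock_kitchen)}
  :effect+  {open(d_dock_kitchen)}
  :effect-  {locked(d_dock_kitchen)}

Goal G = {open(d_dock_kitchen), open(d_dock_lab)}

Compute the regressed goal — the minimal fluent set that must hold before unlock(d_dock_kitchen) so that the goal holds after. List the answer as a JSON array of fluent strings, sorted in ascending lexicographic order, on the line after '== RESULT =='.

Compute (G \ add) ∪ pre:
  G ∩ del = {}  (empty — regression defined)
  G \ add = {open(d_dock_kitchen), open(d_dock_lab)} \ {open(d_dock_kitchen)} = {open(d_dock_lab)}
  ∪ pre   = {open(d_dock_lab)} ∪ {have(k2), locked(d_dock_kitchen)}
          = {have(k2), locked(d_dock_kitchen), open(d_dock_lab)}

== RESULT ==
["have(k2)", "locked(d_dock_kitchen)", "open(d_dock_lab)"]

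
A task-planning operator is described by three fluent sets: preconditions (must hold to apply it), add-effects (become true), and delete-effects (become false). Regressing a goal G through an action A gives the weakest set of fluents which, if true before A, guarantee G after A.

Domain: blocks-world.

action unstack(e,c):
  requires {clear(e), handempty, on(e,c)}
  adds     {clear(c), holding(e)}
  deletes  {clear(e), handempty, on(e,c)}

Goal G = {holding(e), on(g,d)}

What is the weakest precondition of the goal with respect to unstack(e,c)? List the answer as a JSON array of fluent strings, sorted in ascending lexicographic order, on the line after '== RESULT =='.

Regress:
  G ∩ del = {}  (empty — regression defined)
  G \ add = {holding(e), on(g,d)} \ {clear(c), holding(e)} = {on(g,d)}
  ∪ pre   = {on(g,d)} ∪ {clear(e), handempty, on(e,c)}
          = {clear(e), handempty, on(e,c), on(g,d)}

== RESULT ==
["clear(e)", "handempty", "on(e,c)", "on(g,d)"]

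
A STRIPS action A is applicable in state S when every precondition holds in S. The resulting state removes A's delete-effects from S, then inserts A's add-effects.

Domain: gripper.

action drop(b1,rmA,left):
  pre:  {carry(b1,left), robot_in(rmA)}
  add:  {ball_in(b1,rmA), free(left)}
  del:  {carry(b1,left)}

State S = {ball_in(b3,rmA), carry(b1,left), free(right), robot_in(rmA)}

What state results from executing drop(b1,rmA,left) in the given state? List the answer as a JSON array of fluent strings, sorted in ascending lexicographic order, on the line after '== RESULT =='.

Compute (S \ del) ∪ add:
  pre ⊆ S: {carry(b1,left), robot_in(rmA)} ⊆ S  — applicable
  S \ del = {ball_in(b3,rmA), free(right), robot_in(rmA)}
  ∪ add   = {ball_in(b1,rmA), ball_in(b3,rmA), free(left), free(right), robot_in(rmA)}

== RESULT ==
["ball_in(b1,rmA)", "ball_in(b3,rmA)", "free(left)", "free(right)", "robot_in(rmA)"]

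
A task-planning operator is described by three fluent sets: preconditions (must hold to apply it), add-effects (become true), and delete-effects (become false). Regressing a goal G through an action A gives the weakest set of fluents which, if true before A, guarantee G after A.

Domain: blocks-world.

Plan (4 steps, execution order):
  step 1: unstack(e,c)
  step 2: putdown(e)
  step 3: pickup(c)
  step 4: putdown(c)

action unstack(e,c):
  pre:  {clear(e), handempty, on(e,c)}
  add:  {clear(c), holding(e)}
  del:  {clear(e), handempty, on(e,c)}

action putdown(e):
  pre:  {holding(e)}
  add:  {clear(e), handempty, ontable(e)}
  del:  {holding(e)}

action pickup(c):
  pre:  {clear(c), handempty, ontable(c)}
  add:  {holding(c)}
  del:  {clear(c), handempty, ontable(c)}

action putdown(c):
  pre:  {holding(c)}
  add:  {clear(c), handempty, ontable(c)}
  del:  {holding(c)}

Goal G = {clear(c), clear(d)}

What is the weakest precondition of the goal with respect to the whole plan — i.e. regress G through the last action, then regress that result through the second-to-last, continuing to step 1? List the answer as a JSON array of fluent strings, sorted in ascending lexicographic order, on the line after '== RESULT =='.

Work backward from the goal:
  through step 4 (putdown(c)): drop {clear(c)}, keep {clear(d)}, require {holding(c)}
    → {clear(d), holding(c)}
  through step 3 (pickup(c)): drop {holding(c)}, keep {clear(d)}, require {clear(c), handempty, ontable(c)}
    → {clear(c), clear(d), handempty, ontable(c)}
  through step 2 (putdown(e)): drop {handempty}, keep {clear(c), clear(d), ontable(c)}, require {holding(e)}
    → {clear(c), clear(d), holding(e), ontable(c)}
  through step 1 (unstack(e,c)): drop {clear(c), holding(e)}, keep {clear(d), ontable(c)}, require {clear(e), handempty, on(e,c)}
    → {clear(d), clear(e), handempty, on(e,c), ontable(c)}

== RESULT ==
["clear(d)", "clear(e)", "handempty", "on(e,c)", "ontable(c)"]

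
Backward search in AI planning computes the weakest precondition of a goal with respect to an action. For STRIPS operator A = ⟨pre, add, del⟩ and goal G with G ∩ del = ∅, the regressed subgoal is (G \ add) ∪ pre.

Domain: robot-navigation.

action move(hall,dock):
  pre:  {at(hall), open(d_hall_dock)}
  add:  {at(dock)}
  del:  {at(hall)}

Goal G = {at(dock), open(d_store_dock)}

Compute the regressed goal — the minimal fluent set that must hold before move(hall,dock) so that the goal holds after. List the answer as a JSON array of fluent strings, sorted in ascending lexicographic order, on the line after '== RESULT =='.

Compute (G \ add) ∪ pre:
  G ∩ del = {}  (empty — regression defined)
  G \ add = {at(dock), open(d_store_dock)} \ {at(dock)} = {open(d_store_dock)}
  ∪ pre   = {open(d_store_dock)} ∪ {at(hall), open(d_hall_dock)}
          = {at(hall), open(d_hall_dock), open(d_store_dock)}

== RESULT ==
["at(hall)", "open(d_hall_dock)", "open(d_store_dock)"]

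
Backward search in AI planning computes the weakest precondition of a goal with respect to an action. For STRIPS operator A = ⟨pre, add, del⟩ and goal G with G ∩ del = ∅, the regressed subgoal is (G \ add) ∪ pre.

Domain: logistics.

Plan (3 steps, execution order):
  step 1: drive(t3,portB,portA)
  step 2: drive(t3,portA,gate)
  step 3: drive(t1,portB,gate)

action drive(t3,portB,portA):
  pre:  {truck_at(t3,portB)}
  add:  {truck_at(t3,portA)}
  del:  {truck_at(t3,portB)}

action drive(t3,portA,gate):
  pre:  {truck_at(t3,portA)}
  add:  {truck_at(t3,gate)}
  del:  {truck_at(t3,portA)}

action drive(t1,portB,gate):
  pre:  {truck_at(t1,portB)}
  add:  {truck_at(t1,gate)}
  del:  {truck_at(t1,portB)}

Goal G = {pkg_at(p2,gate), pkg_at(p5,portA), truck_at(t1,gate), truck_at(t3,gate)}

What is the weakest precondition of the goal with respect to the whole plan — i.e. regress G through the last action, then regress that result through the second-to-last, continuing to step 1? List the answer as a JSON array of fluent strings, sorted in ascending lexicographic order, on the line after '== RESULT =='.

Regress step by step:
  through step 3 (drive(t1,portB,gate)): drop {truck_at(t1,gate)}, keep {pkg_at(p2,gate), pkg_at(p5,portA), truck_at(t3,gate)}, require {truck_at(t1,portB)}
    → {pkg_at(p2,gate), pkg_at(p5,portA), truck_at(t1,portB), truck_at(t3,gate)}
  through step 2 (drive(t3,portA,gate)): drop {truck_at(t3,gate)}, keep {pkg_at(p2,gate), pkg_at(p5,portA), truck_at(t1,portB)}, require {truck_at(t3,portA)}
    → {pkg_at(p2,gate), pkg_at(p5,portA), truck_at(t1,portB), truck_at(t3,portA)}
  through step 1 (drive(t3,portB,portA)): drop {truck_at(t3,portA)}, keep {pkg_at(p2,gate), pkg_at(p5,portA), truck_at(t1,portB)}, require {truck_at(t3,portB)}
    → {pkg_at(p2,gate), pkg_at(p5,portA), truck_at(t1,portB), truck_at(t3,portB)}

== RESULT ==
["pkg_at(p2,gate)", "pkg_at(p5,portA)", "truck_at(t1,portB)", "truck_at(t3,portB)"]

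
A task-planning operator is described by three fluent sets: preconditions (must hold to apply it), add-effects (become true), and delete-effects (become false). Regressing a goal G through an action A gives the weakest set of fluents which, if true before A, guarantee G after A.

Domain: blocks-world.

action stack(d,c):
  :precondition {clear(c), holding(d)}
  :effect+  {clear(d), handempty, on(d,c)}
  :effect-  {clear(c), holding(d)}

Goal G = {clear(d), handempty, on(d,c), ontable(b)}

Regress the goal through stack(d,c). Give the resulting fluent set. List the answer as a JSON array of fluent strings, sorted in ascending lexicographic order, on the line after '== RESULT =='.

Compute (G \ add) ∪ pre:
  G ∩ del = {}  (empty — regression defined)
  G \ add = {clear(d), handempty, on(d,c), ontable(b)} \ {clear(d), handempty, on(d,c)} = {ontable(b)}
  ∪ pre   = {ontable(b)} ∪ {clear(c), holding(d)}
          = {clear(c), holding(d), ontable(b)}

== RESULT ==
["clear(c)", "holding(d)", "ontable(b)"]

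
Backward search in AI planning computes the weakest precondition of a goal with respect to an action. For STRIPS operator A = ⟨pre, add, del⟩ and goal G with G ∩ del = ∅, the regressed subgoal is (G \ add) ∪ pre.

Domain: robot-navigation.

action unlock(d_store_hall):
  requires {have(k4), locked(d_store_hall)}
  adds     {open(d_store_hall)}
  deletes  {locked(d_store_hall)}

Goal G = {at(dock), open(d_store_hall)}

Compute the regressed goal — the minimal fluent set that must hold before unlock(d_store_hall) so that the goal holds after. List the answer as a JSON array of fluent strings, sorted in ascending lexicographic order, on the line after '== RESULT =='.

Compute (G \ add) ∪ pre:
  G ∩ del = {}  (empty — regression defined)
  G \ add = {at(dock), open(d_store_hall)} \ {open(d_store_hall)} = {at(dock)}
  ∪ pre   = {at(dock)} ∪ {have(k4), locked(d_store_hall)}
          = {at(dock), have(k4), locked(d_store_hall)}

== RESULT ==
["at(dock)", "have(k4)", "locked(d_store_hall)"]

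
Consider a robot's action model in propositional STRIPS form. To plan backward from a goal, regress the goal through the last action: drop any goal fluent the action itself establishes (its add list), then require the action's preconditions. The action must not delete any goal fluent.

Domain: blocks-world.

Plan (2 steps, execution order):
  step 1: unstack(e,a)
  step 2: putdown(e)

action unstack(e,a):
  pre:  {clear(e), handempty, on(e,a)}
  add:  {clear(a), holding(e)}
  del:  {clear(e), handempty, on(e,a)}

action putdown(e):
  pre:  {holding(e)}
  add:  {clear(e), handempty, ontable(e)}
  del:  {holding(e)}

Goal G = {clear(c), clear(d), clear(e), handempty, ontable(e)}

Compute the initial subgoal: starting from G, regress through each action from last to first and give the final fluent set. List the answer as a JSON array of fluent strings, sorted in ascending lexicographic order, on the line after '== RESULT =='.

Regress step by step:
  through step 2 (putdown(e)): drop {clear(e), handempty, ontable(e)}, keep {clear(c), clear(d)}, require {holding(e)}
    → {clear(c), clear(d), holding(e)}
  through step 1 (unstack(e,a)): drop {holding(e)}, keep {clear(c), clear(d)}, require {clear(e), handempty, on(e,a)}
    → {clear(c), clear(d), clear(e), handempty, on(e,a)}

== RESULT ==
["clear(c)", "clear(d)", "clear(e)", "handempty", "on(e,a)"]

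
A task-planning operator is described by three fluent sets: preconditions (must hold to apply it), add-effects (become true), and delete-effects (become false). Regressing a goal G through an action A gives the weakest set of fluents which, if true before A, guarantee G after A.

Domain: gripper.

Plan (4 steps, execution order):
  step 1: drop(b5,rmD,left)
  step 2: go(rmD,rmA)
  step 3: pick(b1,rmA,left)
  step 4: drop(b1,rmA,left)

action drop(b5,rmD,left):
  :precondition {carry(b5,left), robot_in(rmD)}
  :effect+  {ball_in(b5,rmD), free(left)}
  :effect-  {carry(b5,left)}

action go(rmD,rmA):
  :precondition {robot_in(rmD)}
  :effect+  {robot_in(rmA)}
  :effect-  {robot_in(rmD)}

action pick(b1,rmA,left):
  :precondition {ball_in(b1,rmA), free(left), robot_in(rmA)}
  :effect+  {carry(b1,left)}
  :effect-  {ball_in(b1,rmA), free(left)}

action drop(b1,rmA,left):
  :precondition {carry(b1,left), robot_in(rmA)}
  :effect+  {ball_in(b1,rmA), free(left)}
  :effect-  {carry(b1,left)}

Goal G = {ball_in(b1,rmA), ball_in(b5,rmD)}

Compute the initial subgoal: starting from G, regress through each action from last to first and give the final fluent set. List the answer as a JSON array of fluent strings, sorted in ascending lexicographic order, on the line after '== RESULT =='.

Regress step by step:
  through step 4 (drop(b1,rmA,left)): drop {ball_in(b1,rmA)}, keep {ball_in(b5,rmD)}, require {carry(b1,left), robot_in(rmA)}
    → {ball_in(b5,rmD), carry(b1,left), robot_in(rmA)}
  through step 3 (pick(b1,rmA,left)): drop {carry(b1,left)}, keep {ball_in(b5,rmD), robot_in(rmA)}, require {ball_in(b1,rmA), free(left), robot_in(rmA)}
    → {ball_in(b1,rmA), ball_in(b5,rmD), free(left), robot_in(rmA)}
  through step 2 (go(rmD,rmA)): drop {robot_in(rmA)}, keep {ball_in(b1,rmA), ball_in(b5,rmD), free(left)}, require {robot_in(rmD)}
    → {ball_in(b1,rmA), ball_in(b5,rmD), free(left), robot_in(rmD)}
  through step 1 (drop(b5,rmD,left)): drop {ball_in(b5,rmD), free(left)}, keep {ball_in(b1,rmA), robot_in(rmD)}, require {carry(b5,left), robot_in(rmD)}
    → {ball_in(b1,rmA), carry(b5,left), robot_in(rmD)}

== RESULT ==
["ball_in(b1,rmA)", "carry(b5,left)", "robot_in(rmD)"]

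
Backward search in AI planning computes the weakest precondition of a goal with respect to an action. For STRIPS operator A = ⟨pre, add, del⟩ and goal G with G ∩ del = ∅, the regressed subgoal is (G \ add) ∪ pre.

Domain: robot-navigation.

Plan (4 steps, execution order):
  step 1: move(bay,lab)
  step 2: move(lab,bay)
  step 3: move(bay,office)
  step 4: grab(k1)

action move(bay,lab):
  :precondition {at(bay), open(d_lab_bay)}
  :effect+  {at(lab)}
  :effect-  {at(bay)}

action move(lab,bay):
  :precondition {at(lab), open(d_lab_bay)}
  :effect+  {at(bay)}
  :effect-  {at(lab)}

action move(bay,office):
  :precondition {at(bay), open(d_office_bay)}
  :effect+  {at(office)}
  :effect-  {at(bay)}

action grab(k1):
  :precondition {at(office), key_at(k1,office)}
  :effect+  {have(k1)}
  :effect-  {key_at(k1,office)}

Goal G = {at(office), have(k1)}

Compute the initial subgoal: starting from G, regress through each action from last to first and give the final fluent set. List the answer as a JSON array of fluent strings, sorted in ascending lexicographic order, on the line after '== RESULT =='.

Work backward from the goal:
  through step 4 (grab(k1)): drop {have(k1)}, keep {at(office)}, require {at(office), key_at(k1,office)}
    → {at(office), key_at(k1,office)}
  through step 3 (move(bay,office)): drop {at(office)}, keep {key_at(k1,office)}, require {at(bay), open(d_office_bay)}
    → {at(bay), key_at(k1,office), open(d_office_bay)}
  through step 2 (move(lab,bay)): drop {at(bay)}, keep {key_at(k1,office), open(d_office_bay)}, require {at(lab), open(d_lab_bay)}
    → {at(lab), key_at(k1,office), open(d_lab_bay), open(d_office_bay)}
  through step 1 (move(bay,lab)): drop {at(lab)}, keep {key_at(k1,office), open(d_lab_bay), open(d_office_bay)}, require {at(bay), open(d_lab_bay)}
    → {at(bay), key_at(k1,office), open(d_lab_bay), open(d_office_bay)}

== RESULT ==
["at(bay)", "key_at(k1,office)", "open(d_lab_bay)", "open(d_office_bay)"]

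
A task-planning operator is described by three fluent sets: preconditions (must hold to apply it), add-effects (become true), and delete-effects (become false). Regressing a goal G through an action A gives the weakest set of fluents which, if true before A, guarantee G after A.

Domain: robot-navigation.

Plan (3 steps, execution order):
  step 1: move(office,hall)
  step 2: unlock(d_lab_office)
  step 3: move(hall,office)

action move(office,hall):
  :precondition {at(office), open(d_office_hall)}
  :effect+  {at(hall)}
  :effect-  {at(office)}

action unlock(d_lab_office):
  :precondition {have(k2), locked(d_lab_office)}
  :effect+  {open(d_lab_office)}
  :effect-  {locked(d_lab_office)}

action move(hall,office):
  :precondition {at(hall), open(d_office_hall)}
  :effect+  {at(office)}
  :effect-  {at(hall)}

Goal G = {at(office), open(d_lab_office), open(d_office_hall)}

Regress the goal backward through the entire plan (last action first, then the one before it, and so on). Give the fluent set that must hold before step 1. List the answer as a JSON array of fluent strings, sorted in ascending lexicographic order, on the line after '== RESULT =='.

Work backward from the goal:
  through step 3 (move(hall,office)): drop {at(office)}, keep {open(d_lab_office), open(d_office_hall)}, require {at(hall), open(d_office_hall)}
    → {at(hall), open(d_lab_office), open(d_office_hall)}
  through step 2 (unlock(d_lab_office)): drop {open(d_lab_office)}, keep {at(hall), open(d_office_hall)}, require {have(k2), locked(d_lab_office)}
    → {at(hall), have(k2), locked(d_lab_office), open(d_office_hall)}
  through step 1 (move(office,hall)): drop {at(hall)}, keep {have(k2), locked(d_lab_office), open(d_office_hall)}, require {at(office), open(d_office_hall)}
    → {at(office), have(k2), locked(d_lab_office), open(d_office_hall)}

== RESULT ==
["at(office)", "have(k2)", "locked(d_lab_office)", "open(d_office_hall)"]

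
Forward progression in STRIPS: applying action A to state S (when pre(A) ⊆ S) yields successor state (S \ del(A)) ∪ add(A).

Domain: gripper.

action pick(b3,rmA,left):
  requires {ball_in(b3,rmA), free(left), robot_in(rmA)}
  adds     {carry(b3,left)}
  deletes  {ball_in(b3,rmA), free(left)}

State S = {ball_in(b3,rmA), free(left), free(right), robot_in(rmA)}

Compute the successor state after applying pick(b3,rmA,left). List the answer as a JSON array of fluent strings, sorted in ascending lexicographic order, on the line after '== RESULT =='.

Compute (S \ del) ∪ add:
  pre ⊆ S: {ball_in(b3,rmA), free(left), robot_in(rmA)} ⊆ S  — applicable
  S \ del = {free(right), robot_in(rmA)}
  ∪ add   = {carry(b3,left), free(right), robot_in(rmA)}

== RESULT ==
["carry(b3,left)", "free(right)", "robot_in(rmA)"]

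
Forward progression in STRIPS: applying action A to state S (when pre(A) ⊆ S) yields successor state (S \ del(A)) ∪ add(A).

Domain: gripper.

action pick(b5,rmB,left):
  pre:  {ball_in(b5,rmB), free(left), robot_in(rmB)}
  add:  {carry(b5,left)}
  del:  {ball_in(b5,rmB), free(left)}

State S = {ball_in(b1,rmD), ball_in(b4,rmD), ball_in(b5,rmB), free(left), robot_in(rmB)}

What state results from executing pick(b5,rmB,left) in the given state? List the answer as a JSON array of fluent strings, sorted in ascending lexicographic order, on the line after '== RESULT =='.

Compute (S \ del) ∪ add:
  pre ⊆ S: {ball_in(b5,rmB), free(left), robot_in(rmB)} ⊆ S  — applicable
  S \ del = {ball_in(b1,rmD), ball_in(b4,rmD), robot_in(rmB)}
  ∪ add   = {ball_in(b1,rmD), ball_in(b4,rmD), carry(b5,left), robot_in(rmB)}

== RESULT ==
["ball_in(b1,rmD)", "ball_in(b4,rmD)", "carry(b5,left)", "robot_in(rmB)"]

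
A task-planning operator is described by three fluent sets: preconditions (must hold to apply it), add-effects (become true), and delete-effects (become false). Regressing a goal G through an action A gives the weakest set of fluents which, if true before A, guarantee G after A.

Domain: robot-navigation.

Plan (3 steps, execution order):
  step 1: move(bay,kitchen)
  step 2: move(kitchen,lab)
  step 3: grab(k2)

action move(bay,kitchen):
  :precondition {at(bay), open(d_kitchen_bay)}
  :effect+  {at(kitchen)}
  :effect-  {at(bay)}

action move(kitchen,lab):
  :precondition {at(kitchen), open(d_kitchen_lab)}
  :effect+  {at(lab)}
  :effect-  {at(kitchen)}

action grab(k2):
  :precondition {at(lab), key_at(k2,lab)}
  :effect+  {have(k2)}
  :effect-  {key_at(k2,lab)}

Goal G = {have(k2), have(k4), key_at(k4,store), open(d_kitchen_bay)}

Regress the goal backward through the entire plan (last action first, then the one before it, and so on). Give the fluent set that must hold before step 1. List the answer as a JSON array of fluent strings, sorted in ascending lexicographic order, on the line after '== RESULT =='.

Work backward from the goal:
  through step 3 (grab(k2)): drop {have(k2)}, keep {have(k4), key_at(k4,store), open(d_kitchen_bay)}, require {at(lab), key_at(k2,lab)}
    → {at(lab), have(k4), key_at(k2,lab), key_at(k4,store), open(d_kitchen_bay)}
  through step 2 (move(kitchen,lab)): drop {at(lab)}, keep {have(k4), key_at(k2,lab), key_at(k4,store), open(d_kitchen_bay)}, require {at(kitchen), open(d_kitchen_lab)}
    → {at(kitchen), have(k4), key_at(k2,lab), key_at(k4,store), open(d_kitchen_bay), open(d_kitchen_lab)}
  through step 1 (move(bay,kitchen)): drop {at(kitchen)}, keep {have(k4), key_at(k2,lab), key_at(k4,store), open(d_kitchen_bay), open(d_kitchen_lab)}, require {at(bay), open(d_kitchen_bay)}
    → {at(bay), have(k4), key_at(k2,lab), key_at(k4,store), open(d_kitchen_bay), open(d_kitchen_lab)}

== RESULT ==
["at(bay)", "have(k4)", "key_at(k2,lab)", "key_at(k4,store)", "open(d_kitchen_bay)", "open(d_kitchen_lab)"]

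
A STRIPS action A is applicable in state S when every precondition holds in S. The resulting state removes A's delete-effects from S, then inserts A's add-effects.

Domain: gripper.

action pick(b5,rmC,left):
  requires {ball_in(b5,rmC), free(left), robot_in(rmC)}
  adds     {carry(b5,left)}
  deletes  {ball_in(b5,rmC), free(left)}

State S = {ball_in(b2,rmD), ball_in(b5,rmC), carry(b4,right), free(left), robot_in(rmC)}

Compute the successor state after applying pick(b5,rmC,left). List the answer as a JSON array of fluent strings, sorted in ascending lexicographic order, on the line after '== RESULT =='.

Progress:
  pre ⊆ S: {ball_in(b5,rmC), free(left), robot_in(rmC)} ⊆ S  — applicable
  S \ del = {ball_in(b2,rmD), carry(b4,right), robot_in(rmC)}
  ∪ add   = {ball_in(b2,rmD), carry(b4,right), carry(b5,left), robot_in(rmC)}

== RESULT ==
["ball_in(b2,rmD)", "carry(b4,right)", "carry(b5,left)", "robot_in(rmC)"]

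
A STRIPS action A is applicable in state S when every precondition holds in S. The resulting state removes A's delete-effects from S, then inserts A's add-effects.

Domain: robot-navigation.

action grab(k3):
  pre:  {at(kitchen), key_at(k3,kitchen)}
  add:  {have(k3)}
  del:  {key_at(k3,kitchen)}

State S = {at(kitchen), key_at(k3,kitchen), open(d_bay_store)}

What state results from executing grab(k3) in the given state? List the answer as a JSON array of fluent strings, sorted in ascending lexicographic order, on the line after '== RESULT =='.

Compute (S \ del) ∪ add:
  pre ⊆ S: {at(kitchen), key_at(k3,kitchen)} ⊆ S  — applicable
  S \ del = {at(kitchen), open(d_bay_store)}
  ∪ add   = {at(kitchen), have(k3), open(d_bay_store)}

== RESULT ==
["at(kitchen)", "have(k3)", "open(d_bay_store)"]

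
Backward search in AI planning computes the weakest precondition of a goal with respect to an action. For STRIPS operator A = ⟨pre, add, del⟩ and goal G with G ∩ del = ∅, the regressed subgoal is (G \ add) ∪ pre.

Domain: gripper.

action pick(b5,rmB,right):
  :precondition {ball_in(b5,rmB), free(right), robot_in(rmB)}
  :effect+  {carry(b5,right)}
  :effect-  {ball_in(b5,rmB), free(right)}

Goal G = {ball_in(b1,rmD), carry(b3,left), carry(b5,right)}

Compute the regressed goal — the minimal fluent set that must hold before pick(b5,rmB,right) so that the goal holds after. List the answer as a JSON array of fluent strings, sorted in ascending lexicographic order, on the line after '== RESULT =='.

Compute (G \ add) ∪ pre:
  G ∩ del = {}  (empty — regression defined)
  G \ add = {ball_in(b1,rmD), carry(b3,left), carry(b5,right)} \ {carry(b5,right)} = {ball_in(b1,rmD), carry(b3,left)}
  ∪ pre   = {ball_in(b1,rmD), carry(b3,left)} ∪ {ball_in(b5,rmB), free(right), robot_in(rmB)}
          = {ball_in(b1,rmD), ball_in(b5,rmB), carry(b3,left), free(right), robot_in(rmB)}

== RESULT ==
["ball_in(b1,rmD)", "ball_in(b5,rmB)", "carry(b3,left)", "free(right)", "robot_in(rmB)"]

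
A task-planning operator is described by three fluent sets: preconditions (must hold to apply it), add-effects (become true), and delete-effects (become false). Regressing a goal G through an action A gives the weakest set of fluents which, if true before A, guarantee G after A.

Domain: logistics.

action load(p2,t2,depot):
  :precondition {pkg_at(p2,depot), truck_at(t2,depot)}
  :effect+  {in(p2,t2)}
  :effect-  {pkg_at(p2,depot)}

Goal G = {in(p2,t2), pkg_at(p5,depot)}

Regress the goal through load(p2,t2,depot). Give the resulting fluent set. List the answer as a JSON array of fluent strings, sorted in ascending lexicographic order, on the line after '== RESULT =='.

Compute (G \ add) ∪ pre:
  G ∩ del = {}  (empty — regression defined)
  G \ add = {in(p2,t2), pkg_at(p5,depot)} \ {in(p2,t2)} = {pkg_at(p5,depot)}
  ∪ pre   = {pkg_at(p5,depot)} ∪ {pkg_at(p2,depot), truck_at(t2,depot)}
          = {pkg_at(p2,depot), pkg_at(p5,depot), truck_at(t2,depot)}

== RESULT ==
["pkg_at(p2,depot)", "pkg_at(p5,depot)", "truck_at(t2,depot)"]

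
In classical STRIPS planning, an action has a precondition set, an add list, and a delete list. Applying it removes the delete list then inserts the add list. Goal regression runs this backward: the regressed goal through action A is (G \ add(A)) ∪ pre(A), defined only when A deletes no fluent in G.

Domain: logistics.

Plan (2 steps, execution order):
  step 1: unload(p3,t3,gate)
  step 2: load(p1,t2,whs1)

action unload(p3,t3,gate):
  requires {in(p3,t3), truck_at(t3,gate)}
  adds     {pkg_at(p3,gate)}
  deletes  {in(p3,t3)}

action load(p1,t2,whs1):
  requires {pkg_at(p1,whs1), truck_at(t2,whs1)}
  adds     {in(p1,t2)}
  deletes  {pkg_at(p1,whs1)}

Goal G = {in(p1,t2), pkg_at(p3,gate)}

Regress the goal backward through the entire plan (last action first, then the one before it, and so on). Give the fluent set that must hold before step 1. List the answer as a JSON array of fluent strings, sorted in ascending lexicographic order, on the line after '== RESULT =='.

Work backward from the goal:
  through step 2 (load(p1,t2,whs1)): drop {in(p1,t2)}, keep {pkg_at(p3,gate)}, require {pkg_at(p1,whs1), truck_at(t2,whs1)}
    → {pkg_at(p1,whs1), pkg_at(p3,gate), truck_at(t2,whs1)}
  through step 1 (unload(p3,t3,gate)): drop {pkg_at(p3,gate)}, keep {pkg_at(p1,whs1), truck_at(t2,whs1)}, require {in(p3,t3), truck_at(t3,gate)}
    → {in(p3,t3), pkg_at(p1,whs1), truck_at(t2,whs1), truck_at(t3,gate)}

== RESULT ==
["in(p3,t3)", "pkg_at(p1,whs1)", "truck_at(t2,whs1)", "truck_at(t3,gate)"]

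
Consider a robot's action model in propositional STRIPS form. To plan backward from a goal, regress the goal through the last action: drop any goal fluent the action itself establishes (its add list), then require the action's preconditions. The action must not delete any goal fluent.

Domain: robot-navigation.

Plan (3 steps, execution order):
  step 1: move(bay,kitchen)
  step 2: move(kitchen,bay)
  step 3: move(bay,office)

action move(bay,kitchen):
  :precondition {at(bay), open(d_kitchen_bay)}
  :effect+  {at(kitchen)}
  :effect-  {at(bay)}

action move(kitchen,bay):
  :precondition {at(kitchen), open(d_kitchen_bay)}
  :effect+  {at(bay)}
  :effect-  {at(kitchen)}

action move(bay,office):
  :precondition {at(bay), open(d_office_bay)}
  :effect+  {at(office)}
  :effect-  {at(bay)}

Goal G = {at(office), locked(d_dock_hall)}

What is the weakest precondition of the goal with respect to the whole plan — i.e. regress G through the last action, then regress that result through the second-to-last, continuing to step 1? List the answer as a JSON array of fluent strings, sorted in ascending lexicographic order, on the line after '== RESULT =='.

Work backward from the goal:
  through step 3 (move(bay,office)): drop {at(office)}, keep {locked(d_dock_hall)}, require {at(bay), open(d_office_bay)}
    → {at(bay), locked(d_dock_hall), open(d_office_bay)}
  through step 2 (move(kitchen,bay)): drop {at(bay)}, keep {locked(d_dock_hall), open(d_office_bay)}, require {at(kitchen), open(d_kitchen_bay)}
    → {at(kitchen), locked(d_dock_hall), open(d_kitchen_bay), open(d_office_bay)}
  through step 1 (move(bay,kitchen)): drop {at(kitchen)}, keep {locked(d_dock_hall), open(d_kitchen_bay), open(d_office_bay)}, require {at(bay), open(d_kitchen_bay)}
    → {at(bay), locked(d_dock_hall), open(d_kitchen_bay), open(d_office_bay)}

== RESULT ==
["at(bay)", "locked(d_dock_hall)", "open(d_kitchen_bay)", "open(d_office_bay)"]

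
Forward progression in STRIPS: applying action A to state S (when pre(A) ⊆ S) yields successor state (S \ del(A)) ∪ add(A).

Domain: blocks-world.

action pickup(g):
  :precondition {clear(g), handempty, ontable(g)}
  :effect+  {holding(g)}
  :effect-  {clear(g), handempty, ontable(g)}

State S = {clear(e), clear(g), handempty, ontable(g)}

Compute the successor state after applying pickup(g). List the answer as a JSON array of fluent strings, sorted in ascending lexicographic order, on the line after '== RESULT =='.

Compute (S \ del) ∪ add:
  pre ⊆ S: {clear(g), handempty, ontable(g)} ⊆ S  — applicable
  S \ del = {clear(e)}
  ∪ add   = {clear(e), holding(g)}

== RESULT ==
["clear(e)", "holding(g)"]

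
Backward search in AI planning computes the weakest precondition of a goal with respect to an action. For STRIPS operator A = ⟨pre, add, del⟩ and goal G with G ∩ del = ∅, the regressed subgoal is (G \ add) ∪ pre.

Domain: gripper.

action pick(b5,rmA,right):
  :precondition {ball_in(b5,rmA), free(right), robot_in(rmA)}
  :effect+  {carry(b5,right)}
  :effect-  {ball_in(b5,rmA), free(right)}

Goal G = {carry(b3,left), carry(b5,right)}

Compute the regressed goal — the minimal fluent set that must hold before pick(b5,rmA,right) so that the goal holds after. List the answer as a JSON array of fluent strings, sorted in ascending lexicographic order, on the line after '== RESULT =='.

Regress:
  G ∩ del = {}  (empty — regression defined)
  G \ add = {carry(b3,left), carry(b5,right)} \ {carry(b5,right)} = {carry(b3,left)}
  ∪ pre   = {carry(b3,left)} ∪ {ball_in(b5,rmA), free(right), robot_in(rmA)}
          = {ball_in(b5,rmA), carry(b3,left), free(right), robot_in(rmA)}

== RESULT ==
["ball_in(b5,rmA)", "carry(b3,left)", "free(right)", "robot_in(rmA)"]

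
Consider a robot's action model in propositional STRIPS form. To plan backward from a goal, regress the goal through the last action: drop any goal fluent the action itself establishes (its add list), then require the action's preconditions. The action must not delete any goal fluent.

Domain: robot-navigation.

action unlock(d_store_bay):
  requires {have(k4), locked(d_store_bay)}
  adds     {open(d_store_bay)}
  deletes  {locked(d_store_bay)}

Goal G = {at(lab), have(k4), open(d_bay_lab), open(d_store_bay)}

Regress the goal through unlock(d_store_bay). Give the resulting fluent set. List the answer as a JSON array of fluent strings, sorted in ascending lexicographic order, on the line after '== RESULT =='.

Regress:
  G ∩ del = {}  (empty — regression defined)
  G \ add = {at(lab), have(k4), open(d_bay_lab), open(d_store_bay)} \ {open(d_store_bay)} = {at(lab), have(k4), open(d_bay_lab)}
  ∪ pre   = {at(lab), have(k4), open(d_bay_lab)} ∪ {have(k4), locked(d_store_bay)}
          = {at(lab), have(k4), locked(d_store_bay), open(d_bay_lab)}

== RESULT ==
["at(lab)", "have(k4)", "locked(d_store_bay)", "open(d_bay_lab)"]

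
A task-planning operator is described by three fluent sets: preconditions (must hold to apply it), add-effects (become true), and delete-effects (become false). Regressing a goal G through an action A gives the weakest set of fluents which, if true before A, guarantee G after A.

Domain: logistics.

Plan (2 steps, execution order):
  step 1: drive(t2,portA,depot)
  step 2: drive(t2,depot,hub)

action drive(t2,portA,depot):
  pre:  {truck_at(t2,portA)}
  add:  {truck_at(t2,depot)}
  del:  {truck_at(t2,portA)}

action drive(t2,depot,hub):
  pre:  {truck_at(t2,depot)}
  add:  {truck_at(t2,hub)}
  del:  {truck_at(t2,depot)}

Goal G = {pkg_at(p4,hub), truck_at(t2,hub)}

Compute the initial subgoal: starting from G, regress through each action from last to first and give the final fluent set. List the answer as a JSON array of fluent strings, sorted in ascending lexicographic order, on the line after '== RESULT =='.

Regress step by step:
  through step 2 (drive(t2,depot,hub)): drop {truck_at(t2,hub)}, keep {pkg_at(p4,hub)}, require {truck_at(t2,depot)}
    → {pkg_at(p4,hub), truck_at(t2,depot)}
  through step 1 (drive(t2,portA,depot)): drop {truck_at(t2,depot)}, keep {pkg_at(p4,hub)}, require {truck_at(t2,portA)}
    → {pkg_at(p4,hub), truck_at(t2,portA)}

== RESULT ==
["pkg_at(p4,hub)", "truck_at(t2,portA)"]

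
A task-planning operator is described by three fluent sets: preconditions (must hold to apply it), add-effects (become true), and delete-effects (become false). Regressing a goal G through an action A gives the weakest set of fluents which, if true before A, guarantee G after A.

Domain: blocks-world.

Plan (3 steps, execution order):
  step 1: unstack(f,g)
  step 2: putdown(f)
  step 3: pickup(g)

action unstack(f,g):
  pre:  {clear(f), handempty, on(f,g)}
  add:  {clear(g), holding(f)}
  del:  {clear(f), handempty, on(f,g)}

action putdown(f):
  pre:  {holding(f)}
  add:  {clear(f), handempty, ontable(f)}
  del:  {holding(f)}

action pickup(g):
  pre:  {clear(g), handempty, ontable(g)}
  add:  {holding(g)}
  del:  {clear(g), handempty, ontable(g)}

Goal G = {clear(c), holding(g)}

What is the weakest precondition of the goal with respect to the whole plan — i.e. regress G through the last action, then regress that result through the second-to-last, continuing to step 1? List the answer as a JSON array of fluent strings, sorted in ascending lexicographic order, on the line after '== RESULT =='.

Regress step by step:
  through step 3 (pickup(g)): drop {holding(g)}, keep {clear(c)}, require {clear(g), handempty, ontable(g)}
    → {clear(c), clear(g), handempty, ontable(g)}
  through step 2 (putdown(f)): drop {handempty}, keep {clear(c), clear(g), ontable(g)}, require {holding(f)}
    → {clear(c), clear(g), holding(f), ontable(g)}
  through step 1 (unstack(f,g)): drop {clear(g), holding(f)}, keep {clear(c), ontable(g)}, require {clear(f), handempty, on(f,g)}
    → {clear(c), clear(f), handempty, on(f,g), ontable(g)}

== RESULT ==
["clear(c)", "clear(f)", "handempty", "on(f,g)", "ontable(g)"]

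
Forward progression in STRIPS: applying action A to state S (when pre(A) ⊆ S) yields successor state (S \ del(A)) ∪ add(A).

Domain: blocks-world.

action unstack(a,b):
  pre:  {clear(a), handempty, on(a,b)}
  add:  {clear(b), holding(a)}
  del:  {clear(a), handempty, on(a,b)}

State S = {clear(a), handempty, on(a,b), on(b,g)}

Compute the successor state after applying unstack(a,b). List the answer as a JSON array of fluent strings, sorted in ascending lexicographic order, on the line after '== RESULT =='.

Compute (S \ del) ∪ add:
  pre ⊆ S: {clear(a), handempty, on(a,b)} ⊆ S  — applicable
  S \ del = {on(b,g)}
  ∪ add   = {clear(b), holding(a), on(b,g)}

== RESULT ==
["clear(b)", "holding(a)", "on(b,g)"]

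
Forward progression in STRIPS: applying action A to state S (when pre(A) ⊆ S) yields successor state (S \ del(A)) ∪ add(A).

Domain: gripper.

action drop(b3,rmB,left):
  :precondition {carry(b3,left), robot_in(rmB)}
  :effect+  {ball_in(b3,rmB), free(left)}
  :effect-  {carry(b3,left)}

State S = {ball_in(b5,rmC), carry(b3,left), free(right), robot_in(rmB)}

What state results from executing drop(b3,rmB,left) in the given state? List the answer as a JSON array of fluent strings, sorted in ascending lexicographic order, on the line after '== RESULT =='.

Compute (S \ del) ∪ add:
  pre ⊆ S: {carry(b3,left), robot_in(rmB)} ⊆ S  — applicable
  S \ del = {ball_in(b5,rmC), free(right), robot_in(rmB)}
  ∪ add   = {ball_in(b3,rmB), ball_in(b5,rmC), free(left), free(right), robot_in(rmB)}

== RESULT ==
["ball_in(b3,rmB)", "ball_in(b5,rmC)", "free(left)", "free(right)", "robot_in(rmB)"]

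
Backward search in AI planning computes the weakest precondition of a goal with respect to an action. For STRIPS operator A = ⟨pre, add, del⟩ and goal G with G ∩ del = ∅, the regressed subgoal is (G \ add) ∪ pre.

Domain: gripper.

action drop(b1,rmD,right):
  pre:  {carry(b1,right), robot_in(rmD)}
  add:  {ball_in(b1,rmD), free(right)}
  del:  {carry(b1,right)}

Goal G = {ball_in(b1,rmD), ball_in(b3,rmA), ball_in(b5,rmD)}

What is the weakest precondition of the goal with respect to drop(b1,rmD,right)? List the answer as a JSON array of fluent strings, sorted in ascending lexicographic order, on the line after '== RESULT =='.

Regress:
  G ∩ del = {}  (empty — regression defined)
  G \ add = {ball_in(b1,rmD), ball_in(b3,rmA), ball_in(b5,rmD)} \ {ball_in(b1,rmD), free(right)} = {ball_in(b3,rmA), ball_in(b5,rmD)}
  ∪ pre   = {ball_in(b3,rmA), ball_in(b5,rmD)} ∪ {carry(b1,right), robot_in(rmD)}
          = {ball_in(b3,rmA), ball_in(b5,rmD), carry(b1,right), robot_in(rmD)}

== RESULT ==
["ball_in(b3,rmA)", "ball_in(b5,rmD)", "carry(b1,right)", "robot_in(rmD)"]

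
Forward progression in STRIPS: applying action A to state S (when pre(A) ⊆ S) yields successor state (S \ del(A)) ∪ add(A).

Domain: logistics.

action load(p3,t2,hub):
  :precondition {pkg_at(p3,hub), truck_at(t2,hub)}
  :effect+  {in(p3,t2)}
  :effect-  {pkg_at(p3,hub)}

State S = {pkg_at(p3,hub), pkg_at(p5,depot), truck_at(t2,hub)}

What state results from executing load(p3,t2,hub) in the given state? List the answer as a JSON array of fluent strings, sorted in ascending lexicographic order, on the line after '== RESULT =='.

Progress:
  pre ⊆ S: {pkg_at(p3,hub), truck_at(t2,hub)} ⊆ S  — applicable
  S \ del = {pkg_at(p5,depot), truck_at(t2,hub)}
  ∪ add   = {in(p3,t2), pkg_at(p5,depot), truck_at(t2,hub)}

== RESULT ==
["in(p3,t2)", "pkg_at(p5,depot)", "truck_at(t2,hub)"]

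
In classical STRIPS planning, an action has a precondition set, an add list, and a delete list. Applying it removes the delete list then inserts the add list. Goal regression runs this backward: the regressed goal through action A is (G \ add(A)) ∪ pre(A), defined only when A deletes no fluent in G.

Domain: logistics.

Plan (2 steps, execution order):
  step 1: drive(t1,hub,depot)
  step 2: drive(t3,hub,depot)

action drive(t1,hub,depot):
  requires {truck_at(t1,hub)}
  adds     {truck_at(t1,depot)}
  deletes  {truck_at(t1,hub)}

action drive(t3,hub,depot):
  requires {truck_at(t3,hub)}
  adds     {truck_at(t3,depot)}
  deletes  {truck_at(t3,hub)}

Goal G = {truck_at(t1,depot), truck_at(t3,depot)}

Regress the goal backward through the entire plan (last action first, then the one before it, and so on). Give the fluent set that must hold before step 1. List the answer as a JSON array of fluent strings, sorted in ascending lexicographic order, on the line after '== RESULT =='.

Regress step by step:
  through step 2 (drive(t3,hub,depot)): drop {truck_at(t3,depot)}, keep {truck_at(t1,depot)}, require {truck_at(t3,hub)}
    → {truck_at(t1,depot), truck_at(t3,hub)}
  through step 1 (drive(t1,hub,depot)): drop {truck_at(t1,depot)}, keep {truck_at(t3,hub)}, require {truck_at(t1,hub)}
    → {truck_at(t1,hub), truck_at(t3,hub)}

== RESULT ==
["truck_at(t1,hub)", "truck_at(t3,hub)"]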